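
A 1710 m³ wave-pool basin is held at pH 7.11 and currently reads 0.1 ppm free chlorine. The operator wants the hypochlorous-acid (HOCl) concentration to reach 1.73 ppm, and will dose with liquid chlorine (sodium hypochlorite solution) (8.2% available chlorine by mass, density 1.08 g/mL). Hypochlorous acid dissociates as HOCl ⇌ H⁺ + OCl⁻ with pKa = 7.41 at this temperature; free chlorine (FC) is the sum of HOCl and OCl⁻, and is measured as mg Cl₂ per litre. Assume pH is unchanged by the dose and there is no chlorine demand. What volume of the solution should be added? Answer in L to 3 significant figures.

Volume: 1710 m³ = 1,710,000 L.
[OCl⁻]/[HOCl] = 10^(pH − pKa) = 10^(7.11 − 7.41) = 0.5012; fraction as HOCl = 1/(1 + 0.5012) = 0.6661.
Free chlorine required for 1.73 ppm HOCl: 1.73 / 0.6661 = 2.597 ppm.
FC to add: 2.597 − 0.1 = 2.497 mg/L as Cl₂.
Cl₂ equivalent: 2.497 mg/L × 1,710,000 L = 4270 g.
Product at 8.2% available Cl: 4270 / 0.082 = 52,070 g.
Volume: 52,070 g ÷ 1.08 g/mL = 48,220 mL.

48.2 L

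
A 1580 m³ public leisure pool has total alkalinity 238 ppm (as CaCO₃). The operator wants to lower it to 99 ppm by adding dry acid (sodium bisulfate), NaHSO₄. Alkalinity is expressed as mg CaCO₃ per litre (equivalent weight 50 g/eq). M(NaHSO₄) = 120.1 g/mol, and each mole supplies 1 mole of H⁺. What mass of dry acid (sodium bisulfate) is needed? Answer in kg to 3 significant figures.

528 kg

Volume: 1580 m³ = 1,580,000 L.
Alkalinity to neutralize: (238 − 99) = 139 mg/L as CaCO₃ × 1,580,000 L = 219,600 g as CaCO₃.
Equivalents of H⁺ required: 219,600 ÷ 50 g/eq = 4392 eq = 4392 mol NaHSO₄.
Mass of NaHSO₄: 4392 × 120.1 = 527,500 g.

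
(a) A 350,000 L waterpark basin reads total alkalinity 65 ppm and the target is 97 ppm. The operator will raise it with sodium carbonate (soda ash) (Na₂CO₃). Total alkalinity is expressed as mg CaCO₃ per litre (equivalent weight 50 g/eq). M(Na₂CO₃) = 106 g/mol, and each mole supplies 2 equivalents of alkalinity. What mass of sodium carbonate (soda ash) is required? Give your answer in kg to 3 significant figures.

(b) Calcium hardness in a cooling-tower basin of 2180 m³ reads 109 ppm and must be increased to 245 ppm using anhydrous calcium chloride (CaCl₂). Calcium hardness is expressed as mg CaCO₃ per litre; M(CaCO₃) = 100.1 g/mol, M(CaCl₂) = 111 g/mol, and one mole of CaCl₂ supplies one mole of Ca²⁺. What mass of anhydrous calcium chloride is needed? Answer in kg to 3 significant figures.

(a) Alkalinity to add: (97 − 65) = 32 mg/L as CaCO₃ × 350,000 L = 11,200 g as CaCO₃.
(a) Equivalents: 11,200 g ÷ 50 g/eq = 224 eq.
(a) Each mole of Na₂CO₃ supplies 2 eq, so 224 / 2 = 112 mol.
(a) Mass: 112 mol × 106 g/mol = 11,870 g.

(b) Volume: 2180 m³ = 2,180,000 L.
(b) Hardness to add: (245 − 109) = 136 mg/L as CaCO₃ × 2,180,000 L = 296,500 g as CaCO₃.
(b) Moles of Ca²⁺ (1 mol Ca²⁺ ≡ 1 mol CaCO₃): 296,500 / 100.1 g/mol = 2962 mol.
(b) Mass of CaCl₂: 2962 × 111 = 328,800 g.

(a) 11.9 kg; (b) 329 kg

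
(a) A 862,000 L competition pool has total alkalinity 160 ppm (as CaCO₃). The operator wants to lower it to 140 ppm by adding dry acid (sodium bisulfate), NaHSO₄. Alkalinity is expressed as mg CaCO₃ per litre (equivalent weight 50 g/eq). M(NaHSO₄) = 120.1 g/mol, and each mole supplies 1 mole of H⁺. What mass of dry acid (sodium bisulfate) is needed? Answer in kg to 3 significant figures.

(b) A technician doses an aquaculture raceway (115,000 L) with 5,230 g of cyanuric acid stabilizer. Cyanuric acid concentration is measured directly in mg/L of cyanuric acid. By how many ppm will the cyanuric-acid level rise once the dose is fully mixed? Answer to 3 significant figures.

(a) 41.4 kg; (b) 45.5 ppm

(a) Alkalinity to neutralize: (160 − 140) = 20 mg/L as CaCO₃ × 862,000 L = 17,240 g as CaCO₃.
(a) Equivalents of H⁺ required: 17,240 ÷ 50 g/eq = 344.8 eq = 344.8 mol NaHSO₄.
(a) Mass of NaHSO₄: 344.8 × 120.1 = 41,410 g.

(b) Rise: 5,230 g / 115,000 L × 1000 = 45.48 mg/L.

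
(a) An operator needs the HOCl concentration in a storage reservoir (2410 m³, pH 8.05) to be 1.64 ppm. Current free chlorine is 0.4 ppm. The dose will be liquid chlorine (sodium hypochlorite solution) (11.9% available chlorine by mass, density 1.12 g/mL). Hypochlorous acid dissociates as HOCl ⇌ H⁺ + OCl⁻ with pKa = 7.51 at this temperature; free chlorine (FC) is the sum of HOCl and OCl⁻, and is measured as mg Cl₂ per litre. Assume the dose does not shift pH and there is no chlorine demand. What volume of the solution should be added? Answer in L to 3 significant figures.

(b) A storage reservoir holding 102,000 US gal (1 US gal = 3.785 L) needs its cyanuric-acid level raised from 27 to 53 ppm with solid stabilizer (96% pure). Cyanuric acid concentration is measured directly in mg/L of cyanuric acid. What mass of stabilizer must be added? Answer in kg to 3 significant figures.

(a) 125 L; (b) 10.5 kg

(a) Volume: 2410 m³ = 2,410,000 L.
(a) [OCl⁻]/[HOCl] = 10^(pH − pKa) = 10^(8.05 − 7.51) = 3.467; fraction as HOCl = 1/(1 + 3.467) = 0.2238.
(a) Free chlorine required for 1.64 ppm HOCl: 1.64 / 0.2238 = 7.326 ppm.
(a) FC to add: 7.326 − 0.4 = 6.926 mg/L as Cl₂.
(a) Cl₂ equivalent: 6.926 mg/L × 2,410,000 L = 16,690 g.
(a) Product at 11.9% available Cl: 16,690 / 0.119 = 140,300 g.
(a) Volume: 140,300 g ÷ 1.12 g/mL = 125,200 mL.

(b) Volume: 102,000 US gal × 3.785 L/gal = 386,070 L.
(b) CYA to add: (53 − 27) = 26 mg/L × 386,070 L = 10,040 g cyanuric acid.
(b) At 96% purity: 10,040 / 0.96 = 10,460 g product.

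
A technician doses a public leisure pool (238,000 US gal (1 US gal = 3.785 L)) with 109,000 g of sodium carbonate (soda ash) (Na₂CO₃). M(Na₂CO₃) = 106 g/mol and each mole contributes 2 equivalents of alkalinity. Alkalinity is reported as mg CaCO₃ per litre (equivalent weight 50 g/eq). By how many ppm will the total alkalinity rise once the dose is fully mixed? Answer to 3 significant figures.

Volume: 238,000 US gal × 3.785 L/gal = 900,830 L.
Moles of Na₂CO₃: 109,000 g ÷ 106 g/mol = 1028 mol → 2057 eq of alkalinity.
As CaCO₃: 2057 eq × 50 g/eq = 102,800 g.
Rise: 102,800 g / 900,830 L × 1000 = 114.2 mg/L.

114 ppm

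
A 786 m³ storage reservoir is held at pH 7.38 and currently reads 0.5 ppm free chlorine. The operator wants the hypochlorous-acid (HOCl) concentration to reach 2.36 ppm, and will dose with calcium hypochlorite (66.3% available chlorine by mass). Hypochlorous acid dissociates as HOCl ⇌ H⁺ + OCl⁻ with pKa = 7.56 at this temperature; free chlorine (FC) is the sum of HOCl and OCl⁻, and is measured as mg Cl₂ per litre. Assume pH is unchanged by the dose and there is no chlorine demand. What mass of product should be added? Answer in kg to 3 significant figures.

Volume: 786 m³ = 786,000 L.
[OCl⁻]/[HOCl] = 10^(pH − pKa) = 10^(7.38 − 7.56) = 0.6607; fraction as HOCl = 1/(1 + 0.6607) = 0.6022.
Free chlorine required for 2.36 ppm HOCl: 2.36 / 0.6022 = 3.919 ppm.
FC to add: 3.919 − 0.5 = 3.419 mg/L as Cl₂.
Cl₂ equivalent: 3.419 mg/L × 786,000 L = 2688 g.
Product at 66.3% available Cl: 2688 / 0.663 = 4054 g.

4.05 kg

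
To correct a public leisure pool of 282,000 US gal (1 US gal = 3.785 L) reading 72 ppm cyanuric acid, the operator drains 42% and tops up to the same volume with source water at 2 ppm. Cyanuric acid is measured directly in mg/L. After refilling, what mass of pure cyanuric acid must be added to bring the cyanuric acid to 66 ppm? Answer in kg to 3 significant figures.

Volume: 282,000 US gal × 3.785 L/gal = 1,067,370 L.
After draining 42% and refilling: 72 × 0.58 + 2 × 0.42 = 42.6 ppm.
Deficit to target: 66 − 42.6 = 23.4 mg/L.
Mass: 23.4 mg/L × 1,067,370 L = 24,980 g cyanuric acid.

25.0 kg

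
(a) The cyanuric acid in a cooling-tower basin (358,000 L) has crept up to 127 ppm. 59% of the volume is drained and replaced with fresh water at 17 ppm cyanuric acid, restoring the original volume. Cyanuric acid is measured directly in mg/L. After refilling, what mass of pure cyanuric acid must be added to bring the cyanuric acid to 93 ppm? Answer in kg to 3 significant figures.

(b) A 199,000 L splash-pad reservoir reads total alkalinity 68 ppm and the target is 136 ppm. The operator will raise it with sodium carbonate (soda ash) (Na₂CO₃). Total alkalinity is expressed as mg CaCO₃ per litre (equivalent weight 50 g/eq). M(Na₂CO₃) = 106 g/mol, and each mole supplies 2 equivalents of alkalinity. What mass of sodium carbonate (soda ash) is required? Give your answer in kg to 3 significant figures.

(a) 11.1 kg; (b) 14.3 kg

(a) After draining 59% and refilling: 127 × 0.41 + 17 × 0.59 = 62.1 ppm.
(a) Deficit to target: 93 − 62.1 = 30.9 mg/L.
(a) Mass: 30.9 mg/L × 358,000 L = 11,060 g cyanuric acid.

(b) Alkalinity to add: (136 − 68) = 68 mg/L as CaCO₃ × 199,000 L = 13,530 g as CaCO₃.
(b) Equivalents: 13,530 g ÷ 50 g/eq = 270.6 eq.
(b) Each mole of Na₂CO₃ supplies 2 eq, so 270.6 / 2 = 135.3 mol.
(b) Mass: 135.3 mol × 106 g/mol = 14,340 g.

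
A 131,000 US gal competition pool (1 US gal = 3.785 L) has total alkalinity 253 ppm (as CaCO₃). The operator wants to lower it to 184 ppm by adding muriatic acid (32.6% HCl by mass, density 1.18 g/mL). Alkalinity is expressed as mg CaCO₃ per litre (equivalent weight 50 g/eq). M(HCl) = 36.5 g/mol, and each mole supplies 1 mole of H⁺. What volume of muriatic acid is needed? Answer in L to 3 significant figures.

64.9 L

Volume: 131,000 US gal × 3.785 L/gal = 495,835 L.
Alkalinity to neutralize: (253 − 184) = 69 mg/L as CaCO₃ × 495,835 L = 34,210 g as CaCO₃.
Equivalents of H⁺ required: 34,210 ÷ 50 g/eq = 684.3 eq = 684.3 mol HCl.
Mass of HCl: 684.3 × 36.5 = 24,980 g.
Mass of 32.6% solution: 24,980 / 0.326 = 76,610 g.
Volume: 76,610 g ÷ 1.18 g/mL = 64,920 mL.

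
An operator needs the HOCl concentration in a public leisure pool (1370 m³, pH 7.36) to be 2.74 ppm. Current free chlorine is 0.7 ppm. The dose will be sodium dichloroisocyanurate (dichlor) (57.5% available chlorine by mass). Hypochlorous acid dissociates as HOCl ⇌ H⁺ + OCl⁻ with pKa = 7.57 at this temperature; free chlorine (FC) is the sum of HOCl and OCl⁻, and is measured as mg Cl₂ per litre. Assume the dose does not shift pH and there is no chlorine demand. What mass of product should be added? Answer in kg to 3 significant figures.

8.89 kg

Volume: 1370 m³ = 1,370,000 L.
[OCl⁻]/[HOCl] = 10^(pH − pKa) = 10^(7.36 − 7.57) = 0.6166; fraction as HOCl = 1/(1 + 0.6166) = 0.6186.
Free chlorine required for 2.74 ppm HOCl: 2.74 / 0.6186 = 4.429 ppm.
FC to add: 4.429 − 0.7 = 3.729 mg/L as Cl₂.
Cl₂ equivalent: 3.729 mg/L × 1,370,000 L = 5109 g.
Product at 57.5% available Cl: 5109 / 0.575 = 8886 g.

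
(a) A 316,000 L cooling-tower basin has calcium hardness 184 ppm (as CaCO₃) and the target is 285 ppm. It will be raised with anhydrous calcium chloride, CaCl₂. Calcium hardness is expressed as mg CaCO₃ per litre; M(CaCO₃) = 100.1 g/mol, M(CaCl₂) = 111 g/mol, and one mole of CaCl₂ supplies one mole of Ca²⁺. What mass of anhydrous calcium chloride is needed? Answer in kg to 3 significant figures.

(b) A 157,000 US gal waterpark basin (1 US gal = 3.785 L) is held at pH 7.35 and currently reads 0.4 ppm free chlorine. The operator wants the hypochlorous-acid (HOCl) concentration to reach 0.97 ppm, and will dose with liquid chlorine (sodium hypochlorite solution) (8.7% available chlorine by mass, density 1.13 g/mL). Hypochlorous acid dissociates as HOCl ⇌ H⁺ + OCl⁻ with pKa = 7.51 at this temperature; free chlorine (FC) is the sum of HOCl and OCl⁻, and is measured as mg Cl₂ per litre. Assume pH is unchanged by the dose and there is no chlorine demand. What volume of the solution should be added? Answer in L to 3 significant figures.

(a) Hardness to add: (285 − 184) = 101 mg/L as CaCO₃ × 316,000 L = 31,920 g as CaCO₃.
(a) Moles of Ca²⁺ (1 mol Ca²⁺ ≡ 1 mol CaCO₃): 31,920 / 100.1 g/mol = 318.8 mol.
(a) Mass of CaCl₂: 318.8 × 111 = 35,390 g.

(b) Volume: 157,000 US gal × 3.785 L/gal = 594,245 L.
(b) [OCl⁻]/[HOCl] = 10^(pH − pKa) = 10^(7.35 − 7.51) = 0.6918; fraction as HOCl = 1/(1 + 0.6918) = 0.5911.
(b) Free chlorine required for 0.97 ppm HOCl: 0.97 / 0.5911 = 1.641 ppm.
(b) FC to add: 1.641 − 0.4 = 1.241 mg/L as Cl₂.
(b) Cl₂ equivalent: 1.241 mg/L × 594,245 L = 737.5 g.
(b) Product at 8.7% available Cl: 737.5 / 0.087 = 8477 g.
(b) Volume: 8477 g ÷ 1.13 g/mL = 7502 mL.

(a) 35.4 kg; (b) 7.50 L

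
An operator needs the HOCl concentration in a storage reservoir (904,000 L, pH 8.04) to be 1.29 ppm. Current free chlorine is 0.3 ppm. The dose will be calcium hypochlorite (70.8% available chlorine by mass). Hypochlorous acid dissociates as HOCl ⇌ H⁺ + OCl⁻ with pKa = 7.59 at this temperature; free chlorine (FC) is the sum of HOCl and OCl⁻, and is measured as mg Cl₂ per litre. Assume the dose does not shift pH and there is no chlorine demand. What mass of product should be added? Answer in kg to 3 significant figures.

[OCl⁻]/[HOCl] = 10^(pH − pKa) = 10^(8.04 − 7.59) = 2.818; fraction as HOCl = 1/(1 + 2.818) = 0.2619.
Free chlorine required for 1.29 ppm HOCl: 1.29 / 0.2619 = 4.926 ppm.
FC to add: 4.926 − 0.3 = 4.626 mg/L as Cl₂.
Cl₂ equivalent: 4.626 mg/L × 904,000 L = 4182 g.
Product at 70.8% available Cl: 4182 / 0.708 = 5906 g.

5.91 kg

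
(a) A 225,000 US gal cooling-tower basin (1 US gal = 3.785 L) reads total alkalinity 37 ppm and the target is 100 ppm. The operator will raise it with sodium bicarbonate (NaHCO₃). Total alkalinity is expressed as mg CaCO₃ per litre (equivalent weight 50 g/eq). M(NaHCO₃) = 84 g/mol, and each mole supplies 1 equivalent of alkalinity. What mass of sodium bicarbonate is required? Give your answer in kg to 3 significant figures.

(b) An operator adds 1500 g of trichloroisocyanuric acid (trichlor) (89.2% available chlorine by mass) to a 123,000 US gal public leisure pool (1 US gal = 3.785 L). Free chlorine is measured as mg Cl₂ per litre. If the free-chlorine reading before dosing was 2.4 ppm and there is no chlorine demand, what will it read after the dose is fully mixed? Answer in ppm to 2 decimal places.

(a) Volume: 225,000 US gal × 3.785 L/gal = 851,625 L.
(a) Alkalinity to add: (100 − 37) = 63 mg/L as CaCO₃ × 851,625 L = 53,650 g as CaCO₃.
(a) Equivalents: 53,650 g ÷ 50 g/eq = 1073 eq.
(a) NaHCO₃ supplies 1 eq per mole → 1073 mol.
(a) Mass: 1073 mol × 84 g/mol = 90,140 g.

(b) Volume: 123,000 US gal × 3.785 L/gal = 465,555 L.
(b) Available chlorine delivered: 1500 g × 0.892 = 1338 g as Cl₂.
(b) Concentration rise: 1338 g / 465,555 L = 2.874 mg/L = 2.87 ppm.
(b) Final FC: 2.4 + 2.87 = 5.27 ppm.

(a) 90.1 kg; (b) 5.27 ppm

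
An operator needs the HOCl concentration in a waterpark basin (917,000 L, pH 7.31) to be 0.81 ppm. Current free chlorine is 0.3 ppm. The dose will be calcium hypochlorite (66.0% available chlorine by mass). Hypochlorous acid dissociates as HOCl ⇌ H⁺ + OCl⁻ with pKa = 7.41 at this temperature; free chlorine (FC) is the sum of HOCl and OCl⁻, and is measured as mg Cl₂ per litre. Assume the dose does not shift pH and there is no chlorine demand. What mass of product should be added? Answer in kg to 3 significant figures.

[OCl⁻]/[HOCl] = 10^(pH − pKa) = 10^(7.31 − 7.41) = 0.7943; fraction as HOCl = 1/(1 + 0.7943) = 0.5573.
Free chlorine required for 0.81 ppm HOCl: 0.81 / 0.5573 = 1.453 ppm.
FC to add: 1.453 − 0.3 = 1.153 mg/L as Cl₂.
Cl₂ equivalent: 1.153 mg/L × 917,000 L = 1058 g.
Product at 66.0% available Cl: 1058 / 0.66 = 1603 g.

1.60 kg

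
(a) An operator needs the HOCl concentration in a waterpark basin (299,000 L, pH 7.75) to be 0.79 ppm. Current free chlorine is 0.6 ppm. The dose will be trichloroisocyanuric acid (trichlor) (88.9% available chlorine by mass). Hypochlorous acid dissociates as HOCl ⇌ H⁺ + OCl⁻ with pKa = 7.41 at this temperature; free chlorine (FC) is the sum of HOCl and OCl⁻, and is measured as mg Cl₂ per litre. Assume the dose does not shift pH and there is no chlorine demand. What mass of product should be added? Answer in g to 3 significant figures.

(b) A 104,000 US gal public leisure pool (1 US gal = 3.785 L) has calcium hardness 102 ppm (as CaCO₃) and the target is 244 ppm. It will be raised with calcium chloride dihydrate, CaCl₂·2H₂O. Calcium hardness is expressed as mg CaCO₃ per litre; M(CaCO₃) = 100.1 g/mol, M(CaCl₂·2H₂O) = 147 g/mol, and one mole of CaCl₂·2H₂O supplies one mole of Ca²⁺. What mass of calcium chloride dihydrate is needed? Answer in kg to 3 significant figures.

(a) 645 g; (b) 82.1 kg

(a) [OCl⁻]/[HOCl] = 10^(pH − pKa) = 10^(7.75 − 7.41) = 2.188; fraction as HOCl = 1/(1 + 2.188) = 0.3137.
(a) Free chlorine required for 0.79 ppm HOCl: 0.79 / 0.3137 = 2.518 ppm.
(a) FC to add: 2.518 − 0.6 = 1.918 mg/L as Cl₂.
(a) Cl₂ equivalent: 1.918 mg/L × 299,000 L = 573.6 g.
(a) Product at 88.9% available Cl: 573.6 / 0.889 = 645.2 g.

(b) Volume: 104,000 US gal × 3.785 L/gal = 393,640 L.
(b) Hardness to add: (244 − 102) = 142 mg/L as CaCO₃ × 393,640 L = 55,900 g as CaCO₃.
(b) Moles of Ca²⁺ (1 mol Ca²⁺ ≡ 1 mol CaCO₃): 55,900 / 100.1 g/mol = 558.4 mol.
(b) Mass of CaCl₂·2H₂O: 558.4 × 147 = 82,090 g.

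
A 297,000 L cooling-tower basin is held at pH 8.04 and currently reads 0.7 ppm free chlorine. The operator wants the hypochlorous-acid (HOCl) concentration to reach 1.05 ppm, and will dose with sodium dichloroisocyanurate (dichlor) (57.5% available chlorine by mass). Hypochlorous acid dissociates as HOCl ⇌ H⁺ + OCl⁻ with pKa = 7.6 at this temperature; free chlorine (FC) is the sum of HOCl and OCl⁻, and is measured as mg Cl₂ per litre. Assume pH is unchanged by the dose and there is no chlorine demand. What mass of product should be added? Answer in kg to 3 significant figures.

1.67 kg

[OCl⁻]/[HOCl] = 10^(pH − pKa) = 10^(8.04 − 7.6) = 2.754; fraction as HOCl = 1/(1 + 2.754) = 0.2664.
Free chlorine required for 1.05 ppm HOCl: 1.05 / 0.2664 = 3.942 ppm.
FC to add: 3.942 − 0.7 = 3.242 mg/L as Cl₂.
Cl₂ equivalent: 3.242 mg/L × 297,000 L = 962.9 g.
Product at 57.5% available Cl: 962.9 / 0.575 = 1675 g.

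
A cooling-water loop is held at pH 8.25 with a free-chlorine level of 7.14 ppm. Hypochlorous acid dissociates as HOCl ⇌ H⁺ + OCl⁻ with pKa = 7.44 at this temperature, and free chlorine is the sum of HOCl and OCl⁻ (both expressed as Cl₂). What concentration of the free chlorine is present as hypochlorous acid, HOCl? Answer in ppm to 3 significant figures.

[OCl⁻]/[HOCl] = 10^(pH − pKa) = 10^(8.25 − 7.44) = 10^0.81 = 6.457.
Fraction as HOCl = 1 / (1 + 6.457) = 0.1341.
HOCl = 0.1341 × 7.14 ppm = 0.9575 ppm.

0.958 ppm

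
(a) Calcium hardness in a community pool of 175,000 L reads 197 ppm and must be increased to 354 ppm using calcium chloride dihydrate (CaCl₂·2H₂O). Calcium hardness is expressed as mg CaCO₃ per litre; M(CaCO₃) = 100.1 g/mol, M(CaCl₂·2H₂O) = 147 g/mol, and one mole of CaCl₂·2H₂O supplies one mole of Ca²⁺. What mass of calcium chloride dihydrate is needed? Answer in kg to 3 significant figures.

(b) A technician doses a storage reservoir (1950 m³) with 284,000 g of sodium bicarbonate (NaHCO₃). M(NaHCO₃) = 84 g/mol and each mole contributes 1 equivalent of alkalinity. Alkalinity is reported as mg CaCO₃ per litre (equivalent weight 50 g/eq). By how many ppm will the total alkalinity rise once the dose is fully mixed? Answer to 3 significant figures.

(a) 40.3 kg; (b) 86.7 ppm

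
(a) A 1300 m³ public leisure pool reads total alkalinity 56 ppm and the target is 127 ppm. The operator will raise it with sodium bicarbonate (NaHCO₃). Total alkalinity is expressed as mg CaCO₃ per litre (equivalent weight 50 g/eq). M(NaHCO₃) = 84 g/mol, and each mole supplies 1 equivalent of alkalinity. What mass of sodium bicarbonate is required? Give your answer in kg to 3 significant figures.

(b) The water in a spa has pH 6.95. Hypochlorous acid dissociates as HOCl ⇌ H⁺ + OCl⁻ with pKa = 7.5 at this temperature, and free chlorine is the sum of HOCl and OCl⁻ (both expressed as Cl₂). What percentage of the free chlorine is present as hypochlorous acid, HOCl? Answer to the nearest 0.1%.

(a) Volume: 1300 m³ = 1,300,000 L.
(a) Alkalinity to add: (127 − 56) = 71 mg/L as CaCO₃ × 1,300,000 L = 92,300 g as CaCO₃.
(a) Equivalents: 92,300 g ÷ 50 g/eq = 1846 eq.
(a) NaHCO₃ supplies 1 eq per mole → 1846 mol.
(a) Mass: 1846 mol × 84 g/mol = 155,100 g.

(b) [OCl⁻]/[HOCl] = 10^(pH − pKa) = 10^(6.95 − 7.5) = 10^-0.55 = 0.2818.
(b) Fraction as HOCl = 1 / (1 + 0.2818) = 0.7801.

(a) 155 kg; (b) 78.0%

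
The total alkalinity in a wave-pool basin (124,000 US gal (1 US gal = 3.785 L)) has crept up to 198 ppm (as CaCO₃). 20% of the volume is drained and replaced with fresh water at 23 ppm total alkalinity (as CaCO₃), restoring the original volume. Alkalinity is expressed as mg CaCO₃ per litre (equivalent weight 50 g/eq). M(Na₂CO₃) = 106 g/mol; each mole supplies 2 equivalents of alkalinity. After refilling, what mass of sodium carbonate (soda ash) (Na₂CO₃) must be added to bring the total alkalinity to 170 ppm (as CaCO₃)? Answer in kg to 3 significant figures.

Volume: 124,000 US gal × 3.785 L/gal = 469,340 L.
After draining 20% and refilling: 198 × 0.80 + 23 × 0.20 = 163 ppm.
Deficit to target: 170 − 163 = 7 mg/L.
As CaCO₃: 7 mg/L × 469,340 L = 3285 g; ÷ 50 g/eq ÷ 2 = 32.85 mol Na₂CO₃.
Mass: 32.85 × 106 = 3483 g.

3.48 kg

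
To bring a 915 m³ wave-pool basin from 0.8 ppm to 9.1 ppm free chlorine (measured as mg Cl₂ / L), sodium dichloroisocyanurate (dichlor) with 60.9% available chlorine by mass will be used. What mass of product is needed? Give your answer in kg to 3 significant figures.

12.5 kg

Volume: 915 m³ = 915,000 L.
Chlorine deficit: 9.1 − 0.8 = 8.3 ppm = 8.3 mg/L as Cl₂.
Cl₂ equivalent needed: 8.3 mg/L × 915,000 L = 7,595,000 mg = 7595 g.
Product at 60.9% available chlorine: 7595 / 0.609 = 12,470 g.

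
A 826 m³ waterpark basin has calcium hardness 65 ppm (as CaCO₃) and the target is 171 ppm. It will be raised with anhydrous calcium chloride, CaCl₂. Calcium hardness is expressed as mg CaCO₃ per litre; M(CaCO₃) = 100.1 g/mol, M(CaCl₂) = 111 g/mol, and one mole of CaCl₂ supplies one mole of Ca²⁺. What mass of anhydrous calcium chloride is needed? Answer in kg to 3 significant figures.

97.1 kg

Volume: 826 m³ = 826,000 L.
Hardness to add: (171 − 65) = 106 mg/L as CaCO₃ × 826,000 L = 87,560 g as CaCO₃.
Moles of Ca²⁺ (1 mol Ca²⁺ ≡ 1 mol CaCO₃): 87,560 / 100.1 g/mol = 874.7 mol.
Mass of CaCl₂: 874.7 × 111 = 97,090 g.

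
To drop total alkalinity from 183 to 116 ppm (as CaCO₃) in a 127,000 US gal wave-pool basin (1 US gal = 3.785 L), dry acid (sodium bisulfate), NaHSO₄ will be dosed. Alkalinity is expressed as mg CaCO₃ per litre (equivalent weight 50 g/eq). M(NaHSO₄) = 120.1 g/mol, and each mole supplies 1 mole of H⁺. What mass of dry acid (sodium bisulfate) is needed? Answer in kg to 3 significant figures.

77.4 kg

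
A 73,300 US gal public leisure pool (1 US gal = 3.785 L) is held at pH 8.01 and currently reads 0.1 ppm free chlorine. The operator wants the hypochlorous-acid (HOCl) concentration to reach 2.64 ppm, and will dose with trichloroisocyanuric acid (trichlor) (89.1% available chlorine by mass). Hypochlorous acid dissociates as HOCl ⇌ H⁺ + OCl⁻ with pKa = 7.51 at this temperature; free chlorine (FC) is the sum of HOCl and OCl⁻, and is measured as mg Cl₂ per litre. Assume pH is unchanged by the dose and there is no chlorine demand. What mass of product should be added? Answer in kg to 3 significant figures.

3.39 kg

Volume: 73,300 US gal × 3.785 L/gal = 277,440 L.
[OCl⁻]/[HOCl] = 10^(pH − pKa) = 10^(8.01 − 7.51) = 3.162; fraction as HOCl = 1/(1 + 3.162) = 0.2403.
Free chlorine required for 2.64 ppm HOCl: 2.64 / 0.2403 = 10.99 ppm.
FC to add: 10.99 − 0.1 = 10.89 mg/L as Cl₂.
Cl₂ equivalent: 10.89 mg/L × 277,440 L = 3021 g.
Product at 89.1% available Cl: 3021 / 0.891 = 3390 g.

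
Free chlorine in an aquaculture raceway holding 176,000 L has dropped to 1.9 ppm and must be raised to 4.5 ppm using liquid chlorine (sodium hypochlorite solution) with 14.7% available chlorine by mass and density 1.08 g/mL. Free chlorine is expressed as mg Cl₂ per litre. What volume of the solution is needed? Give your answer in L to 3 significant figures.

Chlorine deficit: 4.5 − 1.9 = 2.6 ppm = 2.6 mg/L as Cl₂.
Cl₂ equivalent needed: 2.6 mg/L × 176,000 L = 457,600 mg = 457.6 g.
Product at 14.7% available chlorine: 457.6 / 0.147 = 3113 g.
Volume at density 1.08 g/mL: 3113 g ÷ 1.08 g/mL = 2882 mL.

2.88 L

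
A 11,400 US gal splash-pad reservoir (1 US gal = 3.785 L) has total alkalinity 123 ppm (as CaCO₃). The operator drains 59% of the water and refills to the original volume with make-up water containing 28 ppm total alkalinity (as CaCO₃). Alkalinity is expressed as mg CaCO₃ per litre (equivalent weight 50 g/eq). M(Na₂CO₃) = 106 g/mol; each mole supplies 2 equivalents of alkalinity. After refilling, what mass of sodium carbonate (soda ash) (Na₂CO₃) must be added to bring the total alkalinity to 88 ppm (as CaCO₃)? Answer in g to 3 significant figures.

963 g

Volume: 11,400 US gal × 3.785 L/gal = 43,149 L.
After draining 59% and refilling: 123 × 0.41 + 28 × 0.59 = 66.95 ppm.
Deficit to target: 88 − 66.95 = 21.05 mg/L.
As CaCO₃: 21.05 mg/L × 43,149 L = 908.3 g; ÷ 50 g/eq ÷ 2 = 9.083 mol Na₂CO₃.
Mass: 9.083 × 106 = 962.8 g.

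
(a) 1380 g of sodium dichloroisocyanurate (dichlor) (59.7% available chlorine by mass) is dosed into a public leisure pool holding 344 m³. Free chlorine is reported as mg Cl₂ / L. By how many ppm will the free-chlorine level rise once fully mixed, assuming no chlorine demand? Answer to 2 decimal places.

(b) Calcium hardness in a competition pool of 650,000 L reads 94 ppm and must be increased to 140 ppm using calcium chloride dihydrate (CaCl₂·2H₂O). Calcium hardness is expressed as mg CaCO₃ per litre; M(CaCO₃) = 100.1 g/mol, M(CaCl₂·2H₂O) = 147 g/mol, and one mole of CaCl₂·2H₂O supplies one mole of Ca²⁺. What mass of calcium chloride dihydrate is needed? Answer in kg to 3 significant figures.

(a) 2.39 ppm; (b) 43.9 kg

(a) Volume: 344 m³ = 344,000 L.
(a) Available chlorine delivered: 1380 g × 0.597 = 823.9 g as Cl₂.
(a) Concentration rise: 823.9 g / 344,000 L = 2.395 mg/L = 2.39 ppm.

(b) Hardness to add: (140 − 94) = 46 mg/L as CaCO₃ × 650,000 L = 29,900 g as CaCO₃.
(b) Moles of Ca²⁺ (1 mol Ca²⁺ ≡ 1 mol CaCO₃): 29,900 / 100.1 g/mol = 298.7 mol.
(b) Mass of CaCl₂·2H₂O: 298.7 × 147 = 43,910 g.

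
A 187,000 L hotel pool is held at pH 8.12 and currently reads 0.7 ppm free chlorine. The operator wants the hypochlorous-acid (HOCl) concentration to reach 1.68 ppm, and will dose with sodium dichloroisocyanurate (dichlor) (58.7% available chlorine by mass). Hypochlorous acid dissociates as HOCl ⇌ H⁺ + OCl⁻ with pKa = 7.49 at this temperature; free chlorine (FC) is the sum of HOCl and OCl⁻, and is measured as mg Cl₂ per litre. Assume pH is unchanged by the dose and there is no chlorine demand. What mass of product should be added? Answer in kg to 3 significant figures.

[OCl⁻]/[HOCl] = 10^(pH − pKa) = 10^(8.12 − 7.49) = 4.266; fraction as HOCl = 1/(1 + 4.266) = 0.1899.
Free chlorine required for 1.68 ppm HOCl: 1.68 / 0.1899 = 8.847 ppm.
FC to add: 8.847 − 0.7 = 8.147 mg/L as Cl₂.
Cl₂ equivalent: 8.147 mg/L × 187,000 L = 1523 g.
Product at 58.7% available Cl: 1523 / 0.587 = 2595 g.

2.60 kg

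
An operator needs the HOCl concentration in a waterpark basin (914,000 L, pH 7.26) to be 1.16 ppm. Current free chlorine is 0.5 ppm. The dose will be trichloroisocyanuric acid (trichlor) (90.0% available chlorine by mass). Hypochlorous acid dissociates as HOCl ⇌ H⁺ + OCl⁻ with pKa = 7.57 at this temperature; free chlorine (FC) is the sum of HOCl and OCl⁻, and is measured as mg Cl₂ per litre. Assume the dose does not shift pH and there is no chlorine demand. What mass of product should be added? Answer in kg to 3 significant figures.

1.25 kg

[OCl⁻]/[HOCl] = 10^(pH − pKa) = 10^(7.26 − 7.57) = 0.4898; fraction as HOCl = 1/(1 + 0.4898) = 0.6712.
Free chlorine required for 1.16 ppm HOCl: 1.16 / 0.6712 = 1.728 ppm.
FC to add: 1.728 − 0.5 = 1.228 mg/L as Cl₂.
Cl₂ equivalent: 1.228 mg/L × 914,000 L = 1123 g.
Product at 90.0% available Cl: 1123 / 0.9 = 1247 g.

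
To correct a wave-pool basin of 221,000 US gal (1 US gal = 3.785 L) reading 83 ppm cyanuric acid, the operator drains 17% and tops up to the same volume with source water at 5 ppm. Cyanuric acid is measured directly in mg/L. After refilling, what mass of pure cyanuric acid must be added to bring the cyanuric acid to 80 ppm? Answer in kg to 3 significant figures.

Volume: 221,000 US gal × 3.785 L/gal = 836,485 L.
After draining 17% and refilling: 83 × 0.83 + 5 × 0.17 = 69.74 ppm.
Deficit to target: 80 − 69.74 = 10.26 mg/L.
Mass: 10.26 mg/L × 836,485 L = 8582 g cyanuric acid.

8.58 kg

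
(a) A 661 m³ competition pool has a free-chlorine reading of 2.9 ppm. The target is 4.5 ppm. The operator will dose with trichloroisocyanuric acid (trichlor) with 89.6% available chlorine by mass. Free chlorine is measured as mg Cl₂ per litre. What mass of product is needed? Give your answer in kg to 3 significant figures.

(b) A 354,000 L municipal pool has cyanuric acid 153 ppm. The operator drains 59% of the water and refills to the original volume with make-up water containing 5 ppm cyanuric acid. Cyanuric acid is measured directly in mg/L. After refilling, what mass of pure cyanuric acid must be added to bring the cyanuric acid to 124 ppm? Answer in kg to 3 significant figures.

(a) Volume: 661 m³ = 661,000 L.
(a) Chlorine deficit: 4.5 − 2.9 = 1.6 ppm = 1.6 mg/L as Cl₂.
(a) Cl₂ equivalent needed: 1.6 mg/L × 661,000 L = 1,058,000 mg = 1058 g.
(a) Product at 89.6% available chlorine: 1058 / 0.896 = 1180 g.

(b) After draining 59% and refilling: 153 × 0.41 + 5 × 0.59 = 65.68 ppm.
(b) Deficit to target: 124 − 65.68 = 58.32 mg/L.
(b) Mass: 58.32 mg/L × 354,000 L = 20,650 g cyanuric acid.

(a) 1.18 kg; (b) 20.6 kg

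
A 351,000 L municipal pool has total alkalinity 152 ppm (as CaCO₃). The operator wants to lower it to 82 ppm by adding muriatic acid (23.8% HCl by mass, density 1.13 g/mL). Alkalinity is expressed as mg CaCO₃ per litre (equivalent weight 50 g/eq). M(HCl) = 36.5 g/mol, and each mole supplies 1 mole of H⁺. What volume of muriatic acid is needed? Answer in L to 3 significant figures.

Alkalinity to neutralize: (152 − 82) = 70 mg/L as CaCO₃ × 351,000 L = 24,570 g as CaCO₃.
Equivalents of H⁺ required: 24,570 ÷ 50 g/eq = 491.4 eq = 491.4 mol HCl.
Mass of HCl: 491.4 × 36.5 = 17,940 g.
Mass of 23.8% solution: 17,940 / 0.238 = 75,360 g.
Volume: 75,360 g ÷ 1.13 g/mL = 66,690 mL.

66.7 L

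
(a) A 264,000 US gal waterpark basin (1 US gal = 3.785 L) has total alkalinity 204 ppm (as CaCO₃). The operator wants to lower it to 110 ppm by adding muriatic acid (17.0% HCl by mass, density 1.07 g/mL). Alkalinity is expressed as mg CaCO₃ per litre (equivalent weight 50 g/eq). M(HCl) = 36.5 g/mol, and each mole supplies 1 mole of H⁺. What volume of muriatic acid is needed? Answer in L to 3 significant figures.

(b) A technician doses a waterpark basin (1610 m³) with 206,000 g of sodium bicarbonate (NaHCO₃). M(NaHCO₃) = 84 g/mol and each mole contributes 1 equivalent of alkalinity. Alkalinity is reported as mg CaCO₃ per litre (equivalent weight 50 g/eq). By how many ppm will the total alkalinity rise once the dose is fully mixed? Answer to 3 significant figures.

(a) 377 L; (b) 76.2 ppm

(a) Volume: 264,000 US gal × 3.785 L/gal = 999,240 L.
(a) Alkalinity to neutralize: (204 − 110) = 94 mg/L as CaCO₃ × 999,240 L = 93,930 g as CaCO₃.
(a) Equivalents of H⁺ required: 93,930 ÷ 50 g/eq = 1879 eq = 1879 mol HCl.
(a) Mass of HCl: 1879 × 36.5 = 68,570 g.
(a) Mass of 17.0% solution: 68,570 / 0.17 = 403,300 g.
(a) Volume: 403,300 g ÷ 1.07 g/mL = 377,000 mL.

(b) Volume: 1610 m³ = 1,610,000 L.
(b) Moles of NaHCO₃: 206,000 g ÷ 84 g/mol = 2452 mol → 2452 eq of alkalinity.
(b) As CaCO₃: 2452 eq × 50 g/eq = 122,600 g.
(b) Rise: 122,600 g / 1,610,000 L × 1000 = 76.16 mg/L.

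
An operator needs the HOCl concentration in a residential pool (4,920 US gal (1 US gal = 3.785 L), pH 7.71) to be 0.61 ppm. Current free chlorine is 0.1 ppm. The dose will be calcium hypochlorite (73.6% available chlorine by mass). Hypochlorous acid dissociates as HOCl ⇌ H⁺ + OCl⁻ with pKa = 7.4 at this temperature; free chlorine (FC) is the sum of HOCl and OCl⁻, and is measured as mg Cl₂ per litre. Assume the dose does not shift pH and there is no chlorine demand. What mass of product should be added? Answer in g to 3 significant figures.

44.4 g

Volume: 4,920 US gal × 3.785 L/gal = 18,622 L.
[OCl⁻]/[HOCl] = 10^(pH − pKa) = 10^(7.71 − 7.4) = 2.042; fraction as HOCl = 1/(1 + 2.042) = 0.3288.
Free chlorine required for 0.61 ppm HOCl: 0.61 / 0.3288 = 1.855 ppm.
FC to add: 1.855 − 0.1 = 1.755 mg/L as Cl₂.
Cl₂ equivalent: 1.755 mg/L × 18,622 L = 32.69 g.
Product at 73.6% available Cl: 32.69 / 0.736 = 44.42 g.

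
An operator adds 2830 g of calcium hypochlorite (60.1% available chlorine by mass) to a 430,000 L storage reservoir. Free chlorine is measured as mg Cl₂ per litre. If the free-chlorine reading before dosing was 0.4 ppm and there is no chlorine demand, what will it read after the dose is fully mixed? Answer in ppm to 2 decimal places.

4.36 ppm

Available chlorine delivered: 2830 g × 0.601 = 1701 g as Cl₂.
Concentration rise: 1701 g / 430,000 L = 3.955 mg/L = 3.96 ppm.
Final FC: 0.4 + 3.96 = 4.36 ppm.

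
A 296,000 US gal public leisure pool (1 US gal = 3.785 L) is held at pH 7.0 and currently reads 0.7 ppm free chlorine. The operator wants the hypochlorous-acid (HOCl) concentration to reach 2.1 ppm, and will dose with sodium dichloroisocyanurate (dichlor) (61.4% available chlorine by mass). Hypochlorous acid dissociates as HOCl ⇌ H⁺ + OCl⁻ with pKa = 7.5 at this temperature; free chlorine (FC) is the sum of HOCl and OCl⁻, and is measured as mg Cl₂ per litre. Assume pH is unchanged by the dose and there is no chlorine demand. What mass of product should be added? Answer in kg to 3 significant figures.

3.77 kg

Volume: 296,000 US gal × 3.785 L/gal = 1,120,360 L.
[OCl⁻]/[HOCl] = 10^(pH − pKa) = 10^(7.0 − 7.5) = 0.3162; fraction as HOCl = 1/(1 + 0.3162) = 0.7597.
Free chlorine required for 2.1 ppm HOCl: 2.1 / 0.7597 = 2.764 ppm.
FC to add: 2.764 − 0.7 = 2.064 mg/L as Cl₂.
Cl₂ equivalent: 2.064 mg/L × 1,120,360 L = 2313 g.
Product at 61.4% available Cl: 2313 / 0.614 = 3766 g.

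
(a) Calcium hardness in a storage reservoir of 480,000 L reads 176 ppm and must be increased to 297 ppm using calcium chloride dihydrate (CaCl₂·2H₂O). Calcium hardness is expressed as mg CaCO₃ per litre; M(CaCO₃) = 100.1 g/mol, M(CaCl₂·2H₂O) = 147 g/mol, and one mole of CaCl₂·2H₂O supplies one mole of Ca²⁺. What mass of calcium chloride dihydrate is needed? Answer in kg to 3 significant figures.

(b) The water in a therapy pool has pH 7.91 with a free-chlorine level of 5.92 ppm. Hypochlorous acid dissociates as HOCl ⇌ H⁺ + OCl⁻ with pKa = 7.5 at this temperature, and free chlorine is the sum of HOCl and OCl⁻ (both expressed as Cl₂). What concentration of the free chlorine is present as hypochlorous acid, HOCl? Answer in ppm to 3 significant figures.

(a) Hardness to add: (297 − 176) = 121 mg/L as CaCO₃ × 480,000 L = 58,080 g as CaCO₃.
(a) Moles of Ca²⁺ (1 mol Ca²⁺ ≡ 1 mol CaCO₃): 58,080 / 100.1 g/mol = 580.2 mol.
(a) Mass of CaCl₂·2H₂O: 580.2 × 147 = 85,290 g.

(b) [OCl⁻]/[HOCl] = 10^(pH − pKa) = 10^(7.91 − 7.5) = 10^0.41 = 2.57.
(b) Fraction as HOCl = 1 / (1 + 2.57) = 0.2801.
(b) HOCl = 0.2801 × 5.92 ppm = 1.658 ppm.

(a) 85.3 kg; (b) 1.66 ppm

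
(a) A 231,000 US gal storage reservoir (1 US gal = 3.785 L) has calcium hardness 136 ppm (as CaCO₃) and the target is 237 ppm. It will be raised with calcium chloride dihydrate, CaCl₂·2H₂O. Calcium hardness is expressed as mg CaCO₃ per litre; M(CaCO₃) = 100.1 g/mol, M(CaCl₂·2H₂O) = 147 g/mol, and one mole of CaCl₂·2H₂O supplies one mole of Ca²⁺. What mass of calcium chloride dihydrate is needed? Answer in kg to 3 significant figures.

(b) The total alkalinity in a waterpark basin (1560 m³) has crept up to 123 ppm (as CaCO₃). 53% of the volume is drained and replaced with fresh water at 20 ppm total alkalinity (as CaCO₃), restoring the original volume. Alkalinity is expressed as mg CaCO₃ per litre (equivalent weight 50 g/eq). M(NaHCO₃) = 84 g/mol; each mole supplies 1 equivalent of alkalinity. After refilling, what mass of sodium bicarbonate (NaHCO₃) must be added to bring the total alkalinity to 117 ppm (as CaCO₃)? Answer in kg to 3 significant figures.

(a) 130 kg; (b) 127 kg

(a) Volume: 231,000 US gal × 3.785 L/gal = 874,335 L.
(a) Hardness to add: (237 − 136) = 101 mg/L as CaCO₃ × 874,335 L = 88,310 g as CaCO₃.
(a) Moles of Ca²⁺ (1 mol Ca²⁺ ≡ 1 mol CaCO₃): 88,310 / 100.1 g/mol = 882.2 mol.
(a) Mass of CaCl₂·2H₂O: 882.2 × 147 = 129,700 g.

(b) Volume: 1560 m³ = 1,560,000 L.
(b) After draining 53% and refilling: 123 × 0.47 + 20 × 0.53 = 68.41 ppm.
(b) Deficit to target: 117 − 68.41 = 48.59 mg/L.
(b) As CaCO₃: 48.59 mg/L × 1,560,000 L = 75,800 g; ÷ 50 g/eq ÷ 1 = 1516 mol NaHCO₃.
(b) Mass: 1516 × 84 = 127,300 g.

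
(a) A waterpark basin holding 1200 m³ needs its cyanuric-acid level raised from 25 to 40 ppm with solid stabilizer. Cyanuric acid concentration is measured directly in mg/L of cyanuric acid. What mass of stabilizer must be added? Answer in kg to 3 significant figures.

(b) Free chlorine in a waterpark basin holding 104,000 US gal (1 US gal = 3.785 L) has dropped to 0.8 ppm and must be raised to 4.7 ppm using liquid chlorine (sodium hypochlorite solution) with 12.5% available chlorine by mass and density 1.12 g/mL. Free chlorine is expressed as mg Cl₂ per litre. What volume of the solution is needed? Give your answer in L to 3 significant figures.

(a) Volume: 1200 m³ = 1,200,000 L.
(a) CYA to add: (40 − 25) = 15 mg/L × 1,200,000 L = 18,000 g cyanuric acid.

(b) Volume: 104,000 US gal × 3.785 L/gal = 393,640 L.
(b) Chlorine deficit: 4.7 − 0.8 = 3.9 ppm = 3.9 mg/L as Cl₂.
(b) Cl₂ equivalent needed: 3.9 mg/L × 393,640 L = 1,535,000 mg = 1535 g.
(b) Product at 12.5% available chlorine: 1535 / 0.125 = 12,280 g.
(b) Volume at density 1.12 g/mL: 12,280 g ÷ 1.12 g/mL = 10,970 mL.

(a) 18.0 kg; (b) 11.0 L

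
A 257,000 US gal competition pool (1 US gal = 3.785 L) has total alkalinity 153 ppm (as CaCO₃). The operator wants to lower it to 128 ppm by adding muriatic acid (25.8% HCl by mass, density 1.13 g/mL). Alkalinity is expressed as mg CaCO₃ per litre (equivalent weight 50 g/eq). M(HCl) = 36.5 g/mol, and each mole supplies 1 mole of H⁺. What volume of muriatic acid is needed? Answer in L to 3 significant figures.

60.9 L

Volume: 257,000 US gal × 3.785 L/gal = 972,745 L.
Alkalinity to neutralize: (153 − 128) = 25 mg/L as CaCO₃ × 972,745 L = 24,320 g as CaCO₃.
Equivalents of H⁺ required: 24,320 ÷ 50 g/eq = 486.4 eq = 486.4 mol HCl.
Mass of HCl: 486.4 × 36.5 = 17,750 g.
Mass of 25.8% solution: 17,750 / 0.258 = 68,810 g.
Volume: 68,810 g ÷ 1.13 g/mL = 60,890 mL.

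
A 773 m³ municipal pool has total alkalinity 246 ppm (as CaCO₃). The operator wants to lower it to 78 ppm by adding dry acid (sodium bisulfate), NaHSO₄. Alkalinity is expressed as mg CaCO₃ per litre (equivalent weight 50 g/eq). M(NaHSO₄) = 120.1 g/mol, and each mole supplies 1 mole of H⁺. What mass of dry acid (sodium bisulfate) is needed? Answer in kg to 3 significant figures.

Volume: 773 m³ = 773,000 L.
Alkalinity to neutralize: (246 − 78) = 168 mg/L as CaCO₃ × 773,000 L = 129,900 g as CaCO₃.
Equivalents of H⁺ required: 129,900 ÷ 50 g/eq = 2597 eq = 2597 mol NaHSO₄.
Mass of NaHSO₄: 2597 × 120.1 = 311,900 g.

312 kg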